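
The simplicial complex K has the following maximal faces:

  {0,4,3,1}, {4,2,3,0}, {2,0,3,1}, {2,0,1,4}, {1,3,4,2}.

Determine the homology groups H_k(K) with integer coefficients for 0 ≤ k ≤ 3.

H_0 ≅ Z,  H_1 = 0,  H_2 = 0,  H_3 ≅ Z.

We work with the vertex ordering 0 < 1 < 2 < 3 < 4. The simplices of K, each written with vertices in increasing order, are:

  0-simplices (5): [0], [1], [2], [3], [4]
  1-simplices (10): [0,1], [0,2], [0,3], [0,4], [1,2], [1,3], [1,4], [2,3], [2,4], [3,4]
  2-simplices (10): [0,1,2], [0,1,3], [0,1,4], [0,2,3], [0,2,4], [0,3,4], [1,2,3], [1,2,4], [1,3,4], [2,3,4]
  3-simplices (5): [0,1,2,3], [0,1,2,4], [0,1,3,4], [0,2,3,4], [1,2,3,4]

giving chain groups C_0 ≅ Z^5, C_1 ≅ Z^10, C_2 ≅ Z^10, C_3 ≅ Z^5.

Boundary ∂_1: C_1 → C_0 maps an edge to its endpoints' difference, ∂[p,q] = q − p. For instance
  ∂[2,3] = [3] − [2].
The resulting 5×10 matrix has rank 4, and its Smith normal form has invariant factors (1,1,1,1).

∂_2: C_2 → C_1 maps a triangle to the signed sum of its edges. For instance
  ∂[0,1,3] = [1,3] − [0,3] + [0,1],
  ∂[1,2,3] = [2,3] − [1,3] + [1,2].
This gives a 10×10 integer matrix of rank 6; reducing to Smith normal form yields diagonal entries (1,1,1,1,1,1).

∂_3: C_3 → C_2 sends each 3-simplex σ to the alternating sum Σ_i (−1)^i (σ with its i-th vertex removed). For instance
  ∂[0,1,2,3] = [1,2,3] − [0,2,3] + [0,1,3] − [0,1,2],
  ∂[0,1,2,4] = [1,2,4] − [0,2,4] + [0,1,4] − [0,1,2].
The 10×5 boundary matrix has rank 4 and Smith normal form diag(1,1,1,1).

From H_k ≅ ker(∂_k) / im(∂_{k+1}) we obtain:

  H_0: rank C_0 − rank ∂_1 = 5 − 4 = 1, and the invariant factors of ∂_1 are all 1, so H_0 ≅ Z.
  H_1: rank ker ∂_1 − rank ∂_2 = (10 − 4) − 6 = 0, and the invariant factors of ∂_2 are all 1, so H_1 ≅ 0.
  H_2: rank ker ∂_2 − rank ∂_3 = (10 − 6) − 4 = 0, and the invariant factors of ∂_3 are all 1, so H_2 ≅ 0.
  H_3: rank ker ∂_3 − rank ∂_4 = (5 − 4) − 0 = 1, and there is no ∂_4, so H_3 ≅ Z.

(K is a triangulation of the 3-sphere S^3.)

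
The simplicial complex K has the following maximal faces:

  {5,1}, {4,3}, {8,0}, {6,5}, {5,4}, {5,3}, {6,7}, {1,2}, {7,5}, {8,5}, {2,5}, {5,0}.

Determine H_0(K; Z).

We work with the vertex ordering 0 < 1 < 2 < 3 < 4 < 5 < 6 < 7 < 8. The simplices of K, each written with vertices in increasing order, are:

  0-simplices (9): [0], [1], [2], [3], [4], [5], [6], [7], [8]
  1-simplices (12): [0,5], [0,8], [1,2], [1,5], [2,5], [3,4], [3,5], [4,5], [5,6], [5,7], [5,8], [6,7]

so the chain groups are C_0 ≅ Z^9, C_1 ≅ Z^12.

∂_1: C_1 → C_0 maps an edge to its endpoints' difference, ∂[p,q] = q − p. For instance
  ∂[3,4] = [4] − [3].
This gives a 9×12 integer matrix of rank 8; reducing to Smith normal form yields diagonal entries (1,1,1,1,1,1,1,1).

From H_k ≅ ker(∂_k) / im(∂_{k+1}) we obtain:

  H_0: rank C_0 − rank ∂_1 = 9 − 8 = 1, and the invariant factors of ∂_1 are all 1, so H_0 = Z.

H_0 ≅ Z.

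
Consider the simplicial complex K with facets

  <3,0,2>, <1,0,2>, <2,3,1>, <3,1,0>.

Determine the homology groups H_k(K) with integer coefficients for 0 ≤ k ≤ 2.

H_0 = Z,  H_1 = 0,  H_2 = Z.

Order the vertices as 0 < 1 < 2 < 3. Listing each simplex with vertices in this order, K has dimension 2 with simplices:

  0-simplices (4): [0], [1], [2], [3]
  1-simplices (6): [0,1], [0,2], [0,3], [1,2], [1,3], [2,3]
  2-simplices (4): [0,1,2], [0,1,3], [0,2,3], [1,2,3]

so the chain groups are C_0 ≅ Z^4, C_1 ≅ Z^6, C_2 ≅ Z^4.

The boundary map ∂_1: C_1 → C_0 sends each edge [p,q] (with p < q) to q − p. For instance
  ∂[0,2] = [2] − [0].
The 4×6 boundary matrix has rank 3 and Smith normal form diag(1,1,1).

Boundary ∂_2: C_2 → C_1 maps a triangle to the signed sum of its edges. For instance
  ∂[0,2,3] = [2,3] − [0,3] + [0,2],
  ∂[0,1,3] = [1,3] − [0,3] + [0,1].
The resulting 6×4 matrix has rank 3, and its Smith normal form has invariant factors (1,1,1).

From H_k ≅ ker(∂_k) / im(∂_{k+1}) we obtain:

  H_0: rank C_0 − rank ∂_1 = 4 − 3 = 1, and the invariant factors of ∂_1 are all 1, so H_0 ≅ Z.
  H_1: rank ker ∂_1 − rank ∂_2 = (6 − 3) − 3 = 0, and the invariant factors of ∂_2 are all 1, so H_1 ≅ 0.
  H_2: rank ker ∂_2 − rank ∂_3 = (4 − 3) − 0 = 1, and there is no ∂_3, so H_2 ≅ Z.

(K is a triangulation of the 2-sphere S^2.)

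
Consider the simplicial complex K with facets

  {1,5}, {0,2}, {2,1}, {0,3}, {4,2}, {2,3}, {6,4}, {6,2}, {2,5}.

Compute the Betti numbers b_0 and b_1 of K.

Fix the vertex order 0 < 1 < 2 < 3 < 4 < 5 < 6 and write every simplex with vertices in increasing order. Then dim K = 1 and the simplices of K are:

  0-simplices (7): [0], [1], [2], [3], [4], [5], [6]
  1-simplices (9): [0,2], [0,3], [1,2], [1,5], [2,3], [2,4], [2,5], [2,6], [4,6]

Hence C_0 ≅ Z^7, C_1 ≅ Z^9.

Boundary ∂_1: C_1 → C_0 sends each edge [p,q] (with p < q) to q − p. For instance
  ∂[2,3] = [3] − [2].
The resulting 7×9 matrix has rank 6, and its Smith normal form has invariant factors (1,1,1,1,1,1).

Reading off H_k = ker ∂_k / im ∂_{k+1}:

  H_0: rank C_0 − rank ∂_1 = 7 − 6 = 1, and the invariant factors of ∂_1 are all 1, so H_0 = Z.
  H_1: rank ker ∂_1 − rank ∂_2 = (9 − 6) − 0 = 3, and there is no ∂_2, so H_1 = Z^3.

Hence the Betti numbers are b_0 = 1, b_1 = 3.

b_0 = 1, b_1 = 3.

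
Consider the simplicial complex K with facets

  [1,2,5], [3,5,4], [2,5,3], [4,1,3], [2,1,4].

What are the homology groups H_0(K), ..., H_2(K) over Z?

We work with the vertex ordering 1 < 2 < 3 < 4 < 5. The simplices of K, each written with vertices in increasing order, are:

  0-simplices (5): [1], [2], [3], [4], [5]
  1-simplices (10): [1,2], [1,3], [1,4], [1,5], [2,3], [2,4], [2,5], [3,4], [3,5], [4,5]
  2-simplices (5): [1,2,4], [1,2,5], [1,3,4], [2,3,5], [3,4,5]

so the chain groups are C_0 ≅ Z^5, C_1 ≅ Z^10, C_2 ≅ Z^5.

The boundary map ∂_1: C_1 → C_0 sends each edge [p,q] (with p < q) to q − p.
The 5×10 boundary matrix has rank 4 and Smith normal form diag(1,1,1,1).

The boundary map ∂_2: C_2 → C_1 acts by ∂[p,q,r] = [q,r] − [p,r] + [p,q]. For instance
  ∂[1,2,4] = [2,4] − [1,4] + [1,2],
  ∂[1,3,4] = [3,4] − [1,4] + [1,3].
This gives a 10×5 integer matrix of rank 5; reducing to Smith normal form yields diagonal entries (1,1,1,1,1).

From H_k ≅ ker(∂_k) / im(∂_{k+1}) we obtain:

  H_0: rank C_0 − rank ∂_1 = 5 − 4 = 1, and the invariant factors of ∂_1 are all 1, so H_0 ≅ Z.
  H_1: rank ker ∂_1 − rank ∂_2 = (10 − 4) − 5 = 1, and the invariant factors of ∂_2 are all 1, so H_1 ≅ Z.
  H_2: rank ker ∂_2 − rank ∂_3 = (5 − 5) − 0 = 0, and there is no ∂_3, so H_2 ≅ 0.

As a check, the Euler characteristic is 5 − 10 + 5 = 0, which agrees with 1 − 1 + 0 = 0.

H_0 ≅ Z,  H_1 ≅ Z,  H_2 = 0.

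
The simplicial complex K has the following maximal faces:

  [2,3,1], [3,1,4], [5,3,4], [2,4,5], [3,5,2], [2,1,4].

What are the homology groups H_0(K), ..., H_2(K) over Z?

H_0 = Z,  H_1 = 0,  H_2 = Z.

We work with the vertex ordering 1 < 2 < 3 < 4 < 5. The simplices of K, each written with vertices in increasing order, are:

  0-simplices (5): [1], [2], [3], [4], [5]
  1-simplices (9): [1,2], [1,3], [1,4], [2,3], [2,4], [2,5], [3,4], [3,5], [4,5]
  2-simplices (6): [1,2,3], [1,2,4], [1,3,4], [2,3,5], [2,4,5], [3,4,5]

giving chain groups C_0 ≅ Z^5, C_1 ≅ Z^9, C_2 ≅ Z^6.

The boundary map ∂_1: C_1 → C_0 is given by ∂[p,q] = [q] − [p]. For instance
  ∂[2,3] = [3] − [2].
This gives a 5×9 integer matrix of rank 4; reducing to Smith normal form yields diagonal entries (1,1,1,1).

∂_2: C_2 → C_1 maps a triangle to the signed sum of its edges. For instance
  ∂[2,4,5] = [4,5] − [2,5] + [2,4],
  ∂[3,4,5] = [4,5] − [3,5] + [3,4].
As a 9×6 matrix over Z this has rank 5, with invariant factors (1,1,1,1,1).

Now H_k = ker ∂_k / im ∂_{k+1}, so:

  H_0: rank C_0 − rank ∂_1 = 5 − 4 = 1, and the invariant factors of ∂_1 are all 1, so H_0 ≅ Z.
  H_1: rank ker ∂_1 − rank ∂_2 = (9 − 4) − 5 = 0, and the invariant factors of ∂_2 are all 1, so H_1 ≅ 0.
  H_2: rank ker ∂_2 − rank ∂_3 = (6 − 5) − 0 = 1, and there is no ∂_3, so H_2 ≅ Z.

As a check, the Euler characteristic is 5 − 9 + 6 = 2, which agrees with 1 − 0 + 1 = 2.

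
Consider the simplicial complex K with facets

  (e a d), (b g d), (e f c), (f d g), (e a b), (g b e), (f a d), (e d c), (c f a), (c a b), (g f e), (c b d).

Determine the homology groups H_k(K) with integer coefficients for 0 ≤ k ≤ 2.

H_0 ≅ Z,  H_1 ≅ Z/2Z,  H_2 = 0.

Fix the vertex order a < b < c < d < e < f < g and write every simplex with vertices in increasing order. Then dim K = 2 and the simplices of K are:

  0-simplices (7): a, b, c, d, e, f, g
  1-simplices (18): ab, ac, ad, ae, af, bc, bd, be, bg, cd, ce, cf, de, df, dg, ef, eg, fg
  2-simplices (12): abc, abe, acf, ade, adf, bcd, bdg, beg, cde, cef, dfg, efg

Hence C_0 ≅ Z^7, C_1 ≅ Z^18, C_2 ≅ Z^12.

Boundary ∂_1: C_1 → C_0 sends each edge [p,q] (with p < q) to q − p. For instance
  ∂cf = f − c.
As a 7×18 matrix over Z this has rank 6, with invariant factors (1,1,1,1,1,1).

The boundary map ∂_2: C_2 → C_1 acts by ∂[p,q,r] = [q,r] − [p,r] + [p,q]. For instance
  ∂beg = eg − bg + be,
  ∂cde = de − ce + cd.
As a 18×12 matrix over Z this has rank 12, with invariant factors (1,1,1,1,1,1,1,1,1,1,1,2).

Reading off H_k = ker ∂_k / im ∂_{k+1}:

  H_0: rank C_0 − rank ∂_1 = 7 − 6 = 1, and the invariant factors of ∂_1 are all 1, so H_0 ≅ Z.
  H_1: rank ker ∂_1 − rank ∂_2 = (18 − 6) − 12 = 0, and ∂_2 has invariant factor 2 > 1, so H_1 ≅ Z/2Z.
  H_2: rank ker ∂_2 − rank ∂_3 = (12 − 12) − 0 = 0, and there is no ∂_3, so H_2 ≅ 0.

As a check, the Euler characteristic is 7 − 18 + 12 = 1, which agrees with 1 − 0 + 0 = 1.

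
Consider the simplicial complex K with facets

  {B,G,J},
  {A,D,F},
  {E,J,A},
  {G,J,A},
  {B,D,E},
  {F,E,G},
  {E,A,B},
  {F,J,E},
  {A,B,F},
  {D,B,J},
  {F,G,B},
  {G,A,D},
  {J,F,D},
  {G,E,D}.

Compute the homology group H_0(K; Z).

H_0 = Z.

Fix the vertex order A < B < D < E < F < G < J and write every simplex with vertices in increasing order. Then dim K = 2 and the simplices of K are:

  0-simplices (7): A, B, D, E, F, G, J
  1-simplices (21): AB, AD, AE, AF, AG, AJ, BD, BE, BF, BG, BJ, DE, DF, DG, DJ, EF, EG, EJ, FG, FJ, GJ
  2-simplices (14): ABE, ABF, ADF, ADG, AEJ, AGJ, BDE, BDJ, BFG, BGJ, DEG, DFJ, EFG, EFJ

so the chain groups are C_0 ≅ Z^7, C_1 ≅ Z^21, C_2 ≅ Z^14.

Boundary ∂_1: C_1 → C_0 is given by ∂[p,q] = [q] − [p]. For instance
  ∂GJ = J − G.
This gives a 7×21 integer matrix of rank 6; reducing to Smith normal form yields diagonal entries (1,1,1,1,1,1).

Boundary ∂_2: C_2 → C_1 acts by ∂[p,q,r] = [q,r] − [p,r] + [p,q]. For instance
  ∂ADG = DG − AG + AD,
  ∂BDE = DE − BE + BD.
The 21×14 boundary matrix has rank 13 and Smith normal form diag(1,1,1,1,1,1,1,1,1,1,1,1,1).

Now H_k = ker ∂_k / im ∂_{k+1}, so:

  H_0: rank C_0 − rank ∂_1 = 7 − 6 = 1, and the invariant factors of ∂_1 are all 1, so H_0 ≅ Z.

(K is a triangulation of the torus T^2.)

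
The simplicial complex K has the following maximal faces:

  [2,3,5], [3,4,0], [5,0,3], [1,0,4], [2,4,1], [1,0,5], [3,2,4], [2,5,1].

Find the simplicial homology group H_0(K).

H_0 = Z.

Order the vertices as 0 < 1 < 2 < 3 < 4 < 5. Listing each simplex with vertices in this order, K has dimension 2 with simplices:

  0-simplices (6): [0], [1], [2], [3], [4], [5]
  1-simplices (12): [0,1], [0,3], [0,4], [0,5], [1,2], [1,4], [1,5], [2,3], [2,4], [2,5], [3,4], [3,5]
  2-simplices (8): [0,1,4], [0,1,5], [0,3,4], [0,3,5], [1,2,4], [1,2,5], [2,3,4], [2,3,5]

so the chain groups are C_0 ≅ Z^6, C_1 ≅ Z^12, C_2 ≅ Z^8.

∂_1: C_1 → C_0 is given by ∂[p,q] = [q] − [p].
This gives a 6×12 integer matrix of rank 5; reducing to Smith normal form yields diagonal entries (1,1,1,1,1).

Boundary ∂_2: C_2 → C_1 acts by ∂[p,q,r] = [q,r] − [p,r] + [p,q]. For instance
  ∂[1,2,5] = [2,5] − [1,5] + [1,2],
  ∂[0,1,5] = [1,5] − [0,5] + [0,1].
As a 12×8 matrix over Z this has rank 7, with invariant factors (1,1,1,1,1,1,1).

Reading off H_k = ker ∂_k / im ∂_{k+1}:

  H_0: rank C_0 − rank ∂_1 = 6 − 5 = 1, and the invariant factors of ∂_1 are all 1, so H_0 = Z.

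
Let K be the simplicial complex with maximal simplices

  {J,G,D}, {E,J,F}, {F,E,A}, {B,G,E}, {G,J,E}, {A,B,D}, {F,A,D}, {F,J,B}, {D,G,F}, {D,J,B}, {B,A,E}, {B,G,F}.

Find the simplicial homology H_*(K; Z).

We work with the vertex ordering A < B < D < E < F < G < J. The simplices of K, each written with vertices in increasing order, are:

  0-simplices (7): A, B, D, E, F, G, J
  1-simplices (18): AB, AD, AE, AF, BD, BE, BF, BG, BJ, DF, DG, DJ, EF, EG, EJ, FG, FJ, GJ
  2-simplices (12): ABD, ABE, ADF, AEF, BDJ, BEG, BFG, BFJ, DFG, DGJ, EFJ, EGJ

so the chain groups are C_0 ≅ Z^7, C_1 ≅ Z^18, C_2 ≅ Z^12.

Boundary ∂_1: C_1 → C_0 maps an edge to its endpoints' difference, ∂[p,q] = q − p. For instance
  ∂DG = G − D.
This gives a 7×18 integer matrix of rank 6; reducing to Smith normal form yields diagonal entries (1,1,1,1,1,1).

The boundary map ∂_2: C_2 → C_1 sends each 2-simplex [p,q,r] to [q,r] − [p,r] + [p,q]. For instance
  ∂EFJ = FJ − EJ + EF,
  ∂AEF = EF − AF + AE.
This gives a 18×12 integer matrix of rank 12; reducing to Smith normal form yields diagonal entries (1,1,1,1,1,1,1,1,1,1,1,2).

Computing H_k = (kernel of ∂_k) / (image of ∂_{k+1}):

  H_0: rank C_0 − rank ∂_1 = 7 − 6 = 1, and the invariant factors of ∂_1 are all 1, so H_0 ≅ Z.
  H_1: rank ker ∂_1 − rank ∂_2 = (18 − 6) − 12 = 0, and ∂_2 has invariant factor 2 > 1, so H_1 ≅ Z/2Z.
  H_2: rank ker ∂_2 − rank ∂_3 = (12 − 12) − 0 = 0, and there is no ∂_3, so H_2 ≅ 0.

H_0 = Z,  H_1 = Z/2Z,  H_2 = 0.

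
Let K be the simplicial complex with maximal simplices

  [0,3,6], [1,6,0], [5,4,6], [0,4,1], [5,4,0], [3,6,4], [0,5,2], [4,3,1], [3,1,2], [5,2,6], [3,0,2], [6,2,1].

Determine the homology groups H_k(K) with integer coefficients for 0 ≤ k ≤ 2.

H_0 = Z,  H_1 = Z/2,  H_2 = 0.

Fix the vertex order 0 < 1 < 2 < 3 < 4 < 5 < 6 and write every simplex with vertices in increasing order. Then dim K = 2 and the simplices of K are:

  0-simplices (7): [0], [1], [2], [3], [4], [5], [6]
  1-simplices (18): [0,1], [0,2], [0,3], [0,4], [0,5], [0,6], [1,2], [1,3], [1,4], [1,6], [2,3], [2,5], [2,6], [3,4], [3,6], [4,5], [4,6], [5,6]
  2-simplices (12): [0,1,4], [0,1,6], [0,2,3], [0,2,5], [0,3,6], [0,4,5], [1,2,3], [1,2,6], [1,3,4], [2,5,6], [3,4,6], [4,5,6]

so the chain groups are C_0 ≅ Z^7, C_1 ≅ Z^18, C_2 ≅ Z^12.

∂_1: C_1 → C_0 is given by ∂[p,q] = [q] − [p].
This gives a 7×18 integer matrix of rank 6; reducing to Smith normal form yields diagonal entries (1,1,1,1,1,1).

The boundary map ∂_2: C_2 → C_1 maps a triangle to the signed sum of its edges. For instance
  ∂[3,4,6] = [4,6] − [3,6] + [3,4],
  ∂[1,2,6] = [2,6] − [1,6] + [1,2].
This gives a 18×12 integer matrix of rank 12; reducing to Smith normal form yields diagonal entries (1,1,1,1,1,1,1,1,1,1,1,2).

From H_k ≅ ker(∂_k) / im(∂_{k+1}) we obtain:

  H_0: rank C_0 − rank ∂_1 = 7 − 6 = 1, and the invariant factors of ∂_1 are all 1, so H_0 = Z.
  H_1: rank ker ∂_1 − rank ∂_2 = (18 − 6) − 12 = 0, and ∂_2 has invariant factor 2 > 1, so H_1 = Z/2.
  H_2: rank ker ∂_2 − rank ∂_3 = (12 − 12) − 0 = 0, and there is no ∂_3, so H_2 = 0.

(K is a triangulation of the real projective plane RP^2.)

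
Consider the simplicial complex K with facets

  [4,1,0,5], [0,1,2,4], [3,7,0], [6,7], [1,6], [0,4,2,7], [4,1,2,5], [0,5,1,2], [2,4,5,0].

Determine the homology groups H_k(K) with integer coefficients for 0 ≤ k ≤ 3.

H_0 = Z,  H_1 = Z,  H_2 = 0,  H_3 = Z.

Take the total order 0 < 1 < 2 < 3 < 4 < 5 < 6 < 7 on the vertex set. Then K (dimension 3) consists of the simplices:

  0-simplices (8): [0], [1], [2], [3], [4], [5], [6], [7]
  1-simplices (17): [0,1], [0,2], [0,3], [0,4], [0,5], [0,7], [1,2], [1,4], [1,5], [1,6], [2,4], [2,5], [2,7], [3,7], [4,5], [4,7], [6,7]
  2-simplices (14): [0,1,2], [0,1,4], [0,1,5], [0,2,4], [0,2,5], [0,2,7], [0,3,7], [0,4,5], [0,4,7], [1,2,4], [1,2,5], [1,4,5], [2,4,5], [2,4,7]
  3-simplices (6): [0,1,2,4], [0,1,2,5], [0,1,4,5], [0,2,4,5], [0,2,4,7], [1,2,4,5]

giving chain groups C_0 ≅ Z^8, C_1 ≅ Z^17, C_2 ≅ Z^14, C_3 ≅ Z^6.

The boundary map ∂_1: C_1 → C_0 sends each edge [p,q] (with p < q) to q − p. For instance
  ∂[4,5] = [5] − [4].
The resulting 8×17 matrix has rank 7, and its Smith normal form has invariant factors (1,1,1,1,1,1,1).

∂_2: C_2 → C_1 sends each 2-simplex [p,q,r] to [q,r] − [p,r] + [p,q]. For instance
  ∂[1,4,5] = [4,5] − [1,5] + [1,4],
  ∂[2,4,7] = [4,7] − [2,7] + [2,4].
The 17×14 boundary matrix has rank 9 and Smith normal form diag(1,1,1,1,1,1,1,1,1).

The boundary map ∂_3: C_3 → C_2 sends each 3-simplex σ to the alternating sum Σ_i (−1)^i (σ with its i-th vertex removed). For instance
  ∂[0,1,2,5] = [1,2,5] − [0,2,5] + [0,1,5] − [0,1,2],
  ∂[0,2,4,7] = [2,4,7] − [0,4,7] + [0,2,7] − [0,2,4].
As a 14×6 matrix over Z this has rank 5, with invariant factors (1,1,1,1,1).

From H_k ≅ ker(∂_k) / im(∂_{k+1}) we obtain:

  H_0: rank C_0 − rank ∂_1 = 8 − 7 = 1, and the invariant factors of ∂_1 are all 1, so H_0 ≅ Z.
  H_1: rank ker ∂_1 − rank ∂_2 = (17 − 7) − 9 = 1, and the invariant factors of ∂_2 are all 1, so H_1 ≅ Z.
  H_2: rank ker ∂_2 − rank ∂_3 = (14 − 9) − 5 = 0, and the invariant factors of ∂_3 are all 1, so H_2 ≅ 0.
  H_3: rank ker ∂_3 − rank ∂_4 = (6 − 5) − 0 = 1, and there is no ∂_4, so H_3 ≅ Z.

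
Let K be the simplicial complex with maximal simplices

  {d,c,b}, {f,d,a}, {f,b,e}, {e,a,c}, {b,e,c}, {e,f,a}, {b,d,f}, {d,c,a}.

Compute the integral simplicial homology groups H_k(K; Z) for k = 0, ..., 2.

H_0 = Z,  H_1 = 0,  H_2 = Z.

Fix the vertex order a < b < c < d < e < f and write every simplex with vertices in increasing order. Then dim K = 2 and the simplices of K are:

  0-simplices (6): a, b, c, d, e, f
  1-simplices (12): ac, ad, ae, af, bc, bd, be, bf, cd, ce, df, ef
  2-simplices (8): acd, ace, adf, aef, bcd, bce, bdf, bef

so the chain groups are C_0 ≅ Z^6, C_1 ≅ Z^12, C_2 ≅ Z^8.

∂_1: C_1 → C_0 maps an edge to its endpoints' difference, ∂[p,q] = q − p. For instance
  ∂ce = e − c.
As a 6×12 matrix over Z this has rank 5, with invariant factors (1,1,1,1,1).

Boundary ∂_2: C_2 → C_1 acts by ∂[p,q,r] = [q,r] − [p,r] + [p,q]. For instance
  ∂adf = df − af + ad,
  ∂bdf = df − bf + bd.
The 12×8 boundary matrix has rank 7 and Smith normal form diag(1,1,1,1,1,1,1).

Reading off H_k = ker ∂_k / im ∂_{k+1}:

  H_0: rank C_0 − rank ∂_1 = 6 − 5 = 1, and the invariant factors of ∂_1 are all 1, so H_0 = Z.
  H_1: rank ker ∂_1 − rank ∂_2 = (12 − 5) − 7 = 0, and the invariant factors of ∂_2 are all 1, so H_1 = 0.
  H_2: rank ker ∂_2 − rank ∂_3 = (8 − 7) − 0 = 1, and there is no ∂_3, so H_2 = Z.

(K is a triangulation of the 2-sphere S^2.)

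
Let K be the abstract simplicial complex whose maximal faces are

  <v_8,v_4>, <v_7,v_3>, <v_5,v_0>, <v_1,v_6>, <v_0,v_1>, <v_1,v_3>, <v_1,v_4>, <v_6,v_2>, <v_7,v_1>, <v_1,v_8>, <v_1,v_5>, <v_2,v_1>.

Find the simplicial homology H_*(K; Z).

H_0 = Z,  H_1 = Z^4.

Take the total order v_0 < v_1 < v_2 < v_3 < v_4 < v_5 < v_6 < v_7 < v_8 on the vertex set. Then K (dimension 1) consists of the simplices:

  0-simplices (9): [v_0], [v_1], [v_2], [v_3], [v_4], [v_5], [v_6], [v_7], [v_8]
  1-simplices (12): [v_0,v_1], [v_0,v_5], [v_1,v_2], [v_1,v_3], [v_1,v_4], [v_1,v_5], [v_1,v_6], [v_1,v_7], [v_1,v_8], [v_2,v_6], [v_3,v_7], [v_4,v_8]

Hence C_0 ≅ Z^9, C_1 ≅ Z^12.

The boundary map ∂_1: C_1 → C_0 maps an edge to its endpoints' difference, ∂[p,q] = q − p. For instance
  ∂[v_0,v_1] = [v_1] − [v_0].
As a 9×12 matrix over Z this has rank 8, with invariant factors (1,1,1,1,1,1,1,1).

Computing H_k = (kernel of ∂_k) / (image of ∂_{k+1}):

  H_0: rank C_0 − rank ∂_1 = 9 − 8 = 1, and the invariant factors of ∂_1 are all 1, so H_0 ≅ Z.
  H_1: rank ker ∂_1 − rank ∂_2 = (12 − 8) − 0 = 4, and there is no ∂_2, so H_1 ≅ Z^4.

(K is a triangulation of a wedge of 4 circles.)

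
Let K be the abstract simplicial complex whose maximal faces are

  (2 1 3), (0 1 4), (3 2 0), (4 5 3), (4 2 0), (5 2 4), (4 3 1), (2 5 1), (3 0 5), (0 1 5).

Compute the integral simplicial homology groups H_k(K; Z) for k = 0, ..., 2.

H_0 ≅ Z,  H_1 ≅ Z/2Z,  H_2 = 0.

K has 6 vertices, 15 edges, 10 triangles.
rank ∂_0 = 0, rank ∂_1 = 5 ⇒ b_0 = 6 − 0 − 5 = 1; all invariant factors of ∂_1 are 1 so no torsion. So H_0 ≅ Z.
rank ∂_1 = 5, rank ∂_2 = 10 ⇒ b_1 = 15 − 5 − 10 = 0; ∂_2 has invariant factor(s) [2] giving torsion. So H_1 ≅ Z/2Z.
rank ∂_2 = 10, rank ∂_3 = 0 ⇒ b_2 = 10 − 10 − 0 = 0. So H_2 ≅ 0.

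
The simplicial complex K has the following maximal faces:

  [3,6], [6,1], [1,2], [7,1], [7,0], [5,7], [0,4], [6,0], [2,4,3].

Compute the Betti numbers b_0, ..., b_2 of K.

b_0 = 1, b_1 = 3, b_2 = 0.

Order the vertices as 0 < 1 < 2 < 3 < 4 < 5 < 6 < 7. Listing each simplex with vertices in this order, K has dimension 2 with simplices:

  0-simplices (8): [0], [1], [2], [3], [4], [5], [6], [7]
  1-simplices (11): [0,4], [0,6], [0,7], [1,2], [1,6], [1,7], [2,3], [2,4], [3,4], [3,6], [5,7]
  2-simplices (1): [2,3,4]

Hence C_0 ≅ Z^8, C_1 ≅ Z^11, C_2 ≅ Z^1.

Boundary ∂_1: C_1 → C_0 sends each edge [p,q] (with p < q) to q − p.
This gives a 8×11 integer matrix of rank 7; reducing to Smith normal form yields diagonal entries (1,1,1,1,1,1,1).

The boundary map ∂_2: C_2 → C_1 acts by ∂[p,q,r] = [q,r] − [p,r] + [p,q]. For instance
  ∂[2,3,4] = [3,4] − [2,4] + [2,3].
As a 11×1 matrix over Z this has rank 1, with invariant factors (1).

Now H_k = ker ∂_k / im ∂_{k+1}, so:

  H_0: rank C_0 − rank ∂_1 = 8 − 7 = 1, and the invariant factors of ∂_1 are all 1, so H_0 = Z.
  H_1: rank ker ∂_1 − rank ∂_2 = (11 − 7) − 1 = 3, and the invariant factors of ∂_2 are all 1, so H_1 = Z^3.
  H_2: rank ker ∂_2 − rank ∂_3 = (1 − 1) − 0 = 0, and there is no ∂_3, so H_2 = 0.

Hence the Betti numbers are b_0 = 1, b_1 = 3, b_2 = 0.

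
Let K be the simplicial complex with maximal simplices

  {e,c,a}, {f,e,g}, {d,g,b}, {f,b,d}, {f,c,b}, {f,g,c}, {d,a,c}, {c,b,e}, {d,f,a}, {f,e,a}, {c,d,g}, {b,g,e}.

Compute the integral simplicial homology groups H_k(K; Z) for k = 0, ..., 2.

H_0 ≅ Z,  H_1 ≅ Z_2,  H_2 = 0.

Fix the vertex order a < b < c < d < e < f < g and write every simplex with vertices in increasing order. Then dim K = 2 and the simplices of K are:

  0-simplices (7): a, b, c, d, e, f, g
  1-simplices (18): ac, ad, ae, af, bc, bd, be, bf, bg, cd, ce, cf, cg, df, dg, ef, eg, fg
  2-simplices (12): acd, ace, adf, aef, bce, bcf, bdf, bdg, beg, cdg, cfg, efg

giving chain groups C_0 ≅ Z^7, C_1 ≅ Z^18, C_2 ≅ Z^12.

The boundary map ∂_1: C_1 → C_0 sends each edge [p,q] (with p < q) to q − p. For instance
  ∂ad = d − a.
As a 7×18 matrix over Z this has rank 6, with invariant factors (1,1,1,1,1,1).

Boundary ∂_2: C_2 → C_1 acts by ∂[p,q,r] = [q,r] − [p,r] + [p,q]. For instance
  ∂acd = cd − ad + ac,
  ∂cfg = fg − cg + cf.
This gives a 18×12 integer matrix of rank 12; reducing to Smith normal form yields diagonal entries (1,1,1,1,1,1,1,1,1,1,1,2).

From H_k ≅ ker(∂_k) / im(∂_{k+1}) we obtain:

  H_0: rank C_0 − rank ∂_1 = 7 − 6 = 1, and the invariant factors of ∂_1 are all 1, so H_0 ≅ Z.
  H_1: rank ker ∂_1 − rank ∂_2 = (18 − 6) − 12 = 0, and ∂_2 has invariant factor 2 > 1, so H_1 ≅ Z_2.
  H_2: rank ker ∂_2 − rank ∂_3 = (12 − 12) − 0 = 0, and there is no ∂_3, so H_2 ≅ 0.

(K is a triangulation of the real projective plane RP^2.)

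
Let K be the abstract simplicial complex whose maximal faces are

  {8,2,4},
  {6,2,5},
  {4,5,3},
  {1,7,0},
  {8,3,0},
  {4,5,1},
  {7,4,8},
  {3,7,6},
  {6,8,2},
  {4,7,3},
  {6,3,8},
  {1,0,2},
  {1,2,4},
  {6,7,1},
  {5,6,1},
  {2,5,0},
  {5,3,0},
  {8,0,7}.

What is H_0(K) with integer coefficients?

Take the total order 0 < 1 < 2 < 3 < 4 < 5 < 6 < 7 < 8 on the vertex set. Then K (dimension 2) consists of the simplices:

  0-simplices (9): [0], [1], [2], [3], [4], [5], [6], [7], [8]
  1-simplices (27): (27 of them)
  2-simplices (18): [0,1,2], [0,1,7], [0,2,5], [0,3,5], [0,3,8], [0,7,8], [1,2,4], [1,4,5], [1,5,6], [1,6,7], [2,4,8], [2,5,6], [2,6,8], [3,4,5], [3,4,7], [3,6,7], [3,6,8], [4,7,8]

Hence C_0 ≅ Z^9, C_1 ≅ Z^27, C_2 ≅ Z^18.

The boundary map ∂_1: C_1 → C_0 is given by ∂[p,q] = [q] − [p]. For instance
  ∂[4,7] = [7] − [4].
The resulting 9×27 matrix has rank 8, and its Smith normal form has invariant factors (1,1,1,1,1,1,1,1).

The boundary map ∂_2: C_2 → C_1 maps a triangle to the signed sum of its edges. For instance
  ∂[0,1,7] = [1,7] − [0,7] + [0,1],
  ∂[0,3,8] = [3,8] − [0,8] + [0,3].
The 27×18 boundary matrix has rank 18 and Smith normal form diag(1,1,1,1,1,1,1,1,1,1,1,1,1,1,1,1,1,2).

From H_k ≅ ker(∂_k) / im(∂_{k+1}) we obtain:

  H_0: rank C_0 − rank ∂_1 = 9 − 8 = 1, and the invariant factors of ∂_1 are all 1, so H_0 = Z.

H_0 ≅ Z.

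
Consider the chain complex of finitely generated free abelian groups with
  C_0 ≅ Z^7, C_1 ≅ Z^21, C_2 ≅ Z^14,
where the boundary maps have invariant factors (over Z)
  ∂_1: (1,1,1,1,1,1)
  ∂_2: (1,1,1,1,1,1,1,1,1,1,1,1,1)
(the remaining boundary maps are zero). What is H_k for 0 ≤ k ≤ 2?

H_0 ≅ Z,  H_1 ≅ Z^2,  H_2 ≅ Z.

H_0: b_0 = 7 − 0 − 6 = 1; torsion from ∂_1 factors > 1: none. So H_0 ≅ Z.
H_1: b_1 = 21 − 6 − 13 = 2; torsion from ∂_2 factors > 1: none. So H_1 ≅ Z^2.
H_2: b_2 = 14 − 13 − 0 = 1; torsion from ∂_3 factors > 1: none. So H_2 ≅ Z.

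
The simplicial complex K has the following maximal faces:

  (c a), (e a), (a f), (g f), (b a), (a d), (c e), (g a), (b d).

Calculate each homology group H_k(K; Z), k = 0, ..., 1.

Fix the vertex order a < b < c < d < e < f < g and write every simplex with vertices in increasing order. Then dim K = 1 and the simplices of K are:

  0-simplices (7): a, b, c, d, e, f, g
  1-simplices (9): ab, ac, ad, ae, af, ag, bd, ce, fg

Hence C_0 ≅ Z^7, C_1 ≅ Z^9.

The boundary map ∂_1: C_1 → C_0 sends each edge [p,q] (with p < q) to q − p.
This gives a 7×9 integer matrix of rank 6; reducing to Smith normal form yields diagonal entries (1,1,1,1,1,1).

Now H_k = ker ∂_k / im ∂_{k+1}, so:

  H_0: rank C_0 − rank ∂_1 = 7 − 6 = 1, and the invariant factors of ∂_1 are all 1, so H_0 = Z.
  H_1: rank ker ∂_1 − rank ∂_2 = (9 − 6) − 0 = 3, and there is no ∂_2, so H_1 = Z^3.

As a check, the Euler characteristic is 7 − 9 = -2, which agrees with 1 − 3 = -2.

H_0 ≅ Z,  H_1 ≅ Z^3.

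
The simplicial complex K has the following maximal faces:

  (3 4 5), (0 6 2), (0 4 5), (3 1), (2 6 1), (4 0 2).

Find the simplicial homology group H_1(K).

H_1 = Z.

K has 7 vertices, 12 edges, 5 triangles.
rank ∂_1 = 6, rank ∂_2 = 5 ⇒ b_1 = 12 − 6 − 5 = 1; all invariant factors of ∂_2 are 1 so no torsion. So H_1 ≅ Z.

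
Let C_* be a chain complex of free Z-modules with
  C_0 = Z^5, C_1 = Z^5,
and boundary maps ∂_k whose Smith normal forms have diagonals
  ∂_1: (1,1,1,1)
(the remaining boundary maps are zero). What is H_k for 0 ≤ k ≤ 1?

H_0: b_0 = 5 − 0 − 4 = 1; torsion from ∂_1 factors > 1: none. So H_0 ≅ Z.
H_1: b_1 = 5 − 4 − 0 = 1; torsion from ∂_2 factors > 1: none. So H_1 ≅ Z.

H_0 ≅ Z,  H_1 ≅ Z.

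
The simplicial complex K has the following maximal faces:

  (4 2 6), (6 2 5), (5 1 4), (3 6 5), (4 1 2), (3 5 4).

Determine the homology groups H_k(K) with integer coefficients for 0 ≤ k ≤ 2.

H_0 ≅ Z,  H_1 ≅ Z,  H_2 = 0.

Fix the vertex order 1 < 2 < 3 < 4 < 5 < 6 and write every simplex with vertices in increasing order. Then dim K = 2 and the simplices of K are:

  0-simplices (6): [1], [2], [3], [4], [5], [6]
  1-simplices (12): [1,2], [1,4], [1,5], [2,4], [2,5], [2,6], [3,4], [3,5], [3,6], [4,5], [4,6], [5,6]
  2-simplices (6): [1,2,4], [1,4,5], [2,4,6], [2,5,6], [3,4,5], [3,5,6]

so the chain groups are C_0 ≅ Z^6, C_1 ≅ Z^12, C_2 ≅ Z^6.

∂_1: C_1 → C_0 maps an edge to its endpoints' difference, ∂[p,q] = q − p. For instance
  ∂[2,6] = [6] − [2].
The 6×12 boundary matrix has rank 5 and Smith normal form diag(1,1,1,1,1).

Boundary ∂_2: C_2 → C_1 sends each 2-simplex [p,q,r] to [q,r] − [p,r] + [p,q]. For instance
  ∂[3,4,5] = [4,5] − [3,5] + [3,4],
  ∂[3,5,6] = [5,6] − [3,6] + [3,5].
The resulting 12×6 matrix has rank 6, and its Smith normal form has invariant factors (1,1,1,1,1,1).

From H_k ≅ ker(∂_k) / im(∂_{k+1}) we obtain:

  H_0: rank C_0 − rank ∂_1 = 6 − 5 = 1, and the invariant factors of ∂_1 are all 1, so H_0 ≅ Z.
  H_1: rank ker ∂_1 − rank ∂_2 = (12 − 5) − 6 = 1, and the invariant factors of ∂_2 are all 1, so H_1 ≅ Z.
  H_2: rank ker ∂_2 − rank ∂_3 = (6 − 6) − 0 = 0, and there is no ∂_3, so H_2 ≅ 0.

As a check, the Euler characteristic is 6 − 12 + 6 = 0, which agrees with 1 − 1 + 0 = 0.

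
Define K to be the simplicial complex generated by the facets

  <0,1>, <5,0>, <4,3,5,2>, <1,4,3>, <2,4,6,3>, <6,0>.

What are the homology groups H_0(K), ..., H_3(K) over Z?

H_0 = Z,  H_1 = Z^2,  H_2 = 0,  H_3 = 0.

We work with the vertex ordering 0 < 1 < 2 < 3 < 4 < 5 < 6. The simplices of K, each written with vertices in increasing order, are:

  0-simplices (7): [0], [1], [2], [3], [4], [5], [6]
  1-simplices (14): [0,1], [0,5], [0,6], [1,3], [1,4], [2,3], [2,4], [2,5], [2,6], [3,4], [3,5], [3,6], [4,5], [4,6]
  2-simplices (8): [1,3,4], [2,3,4], [2,3,5], [2,3,6], [2,4,5], [2,4,6], [3,4,5], [3,4,6]
  3-simplices (2): [2,3,4,5], [2,3,4,6]

Hence C_0 ≅ Z^7, C_1 ≅ Z^14, C_2 ≅ Z^8, C_3 ≅ Z^2.

∂_1: C_1 → C_0 maps an edge to its endpoints' difference, ∂[p,q] = q − p. For instance
  ∂[0,1] = [1] − [0].
As a 7×14 matrix over Z this has rank 6, with invariant factors (1,1,1,1,1,1).

∂_2: C_2 → C_1 sends each 2-simplex [p,q,r] to [q,r] − [p,r] + [p,q]. For instance
  ∂[2,4,5] = [4,5] − [2,5] + [2,4],
  ∂[2,3,5] = [3,5] − [2,5] + [2,3].
The resulting 14×8 matrix has rank 6, and its Smith normal form has invariant factors (1,1,1,1,1,1).

∂_3: C_3 → C_2 sends each 3-simplex σ to the alternating sum Σ_i (−1)^i (σ with its i-th vertex removed). For instance
  ∂[2,3,4,5] = [3,4,5] − [2,4,5] + [2,3,5] − [2,3,4],
  ∂[2,3,4,6] = [3,4,6] − [2,4,6] + [2,3,6] − [2,3,4].
The resulting 8×2 matrix has rank 2, and its Smith normal form has invariant factors (1,1).

Reading off H_k = ker ∂_k / im ∂_{k+1}:

  H_0: rank C_0 − rank ∂_1 = 7 − 6 = 1, and the invariant factors of ∂_1 are all 1, so H_0 ≅ Z.
  H_1: rank ker ∂_1 − rank ∂_2 = (14 − 6) − 6 = 2, and the invariant factors of ∂_2 are all 1, so H_1 ≅ Z^2.
  H_2: rank ker ∂_2 − rank ∂_3 = (8 − 6) − 2 = 0, and the invariant factors of ∂_3 are all 1, so H_2 ≅ 0.
  H_3: rank ker ∂_3 − rank ∂_4 = (2 − 2) − 0 = 0, and there is no ∂_4, so H_3 ≅ 0.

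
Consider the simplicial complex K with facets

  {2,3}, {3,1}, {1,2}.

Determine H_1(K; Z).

H_1 ≅ Z.

Order the vertices as 1 < 2 < 3. Listing each simplex with vertices in this order, K has dimension 1 with simplices:

  0-simplices (3): [1], [2], [3]
  1-simplices (3): [1,2], [1,3], [2,3]

giving chain groups C_0 ≅ Z^3, C_1 ≅ Z^3.

The boundary map ∂_1: C_1 → C_0 sends each edge [p,q] (with p < q) to q − p. For instance
  ∂[1,2] = [2] − [1].
This gives a 3×3 integer matrix of rank 2; reducing to Smith normal form yields diagonal entries (1,1).

Reading off H_k = ker ∂_k / im ∂_{k+1}:

  H_1: rank ker ∂_1 − rank ∂_2 = (3 − 2) − 0 = 1, and there is no ∂_2, so H_1 = Z.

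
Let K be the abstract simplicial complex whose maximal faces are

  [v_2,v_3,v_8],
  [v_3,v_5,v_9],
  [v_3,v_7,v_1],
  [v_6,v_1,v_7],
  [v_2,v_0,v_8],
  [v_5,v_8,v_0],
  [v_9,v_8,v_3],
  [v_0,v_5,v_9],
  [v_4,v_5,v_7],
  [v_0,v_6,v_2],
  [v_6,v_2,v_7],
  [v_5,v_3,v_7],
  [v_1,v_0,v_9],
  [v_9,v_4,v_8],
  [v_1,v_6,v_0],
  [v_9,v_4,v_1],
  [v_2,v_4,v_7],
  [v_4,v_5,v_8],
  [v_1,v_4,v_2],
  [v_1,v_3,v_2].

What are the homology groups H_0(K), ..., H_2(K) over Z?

Order the vertices as v_0 < v_1 < v_2 < v_3 < v_4 < v_5 < v_6 < v_7 < v_8 < v_9. Listing each simplex with vertices in this order, K has dimension 2 with simplices:

  0-simplices (10): [v_0], [v_1], [v_2], [v_3], [v_4], [v_5], [v_6], [v_7], [v_8], [v_9]
  1-simplices (30): (30 of them)
  2-simplices (20): (20 of them)

giving chain groups C_0 ≅ Z^10, C_1 ≅ Z^30, C_2 ≅ Z^20.

Boundary ∂_1: C_1 → C_0 is given by ∂[p,q] = [q] − [p]. For instance
  ∂[v_4,v_9] = [v_9] − [v_4].
This gives a 10×30 integer matrix of rank 9; reducing to Smith normal form yields diagonal entries (1,1,1,1,1,1,1,1,1).

The boundary map ∂_2: C_2 → C_1 acts by ∂[p,q,r] = [q,r] − [p,r] + [p,q]. For instance
  ∂[v_3,v_5,v_9] = [v_5,v_9] − [v_3,v_9] + [v_3,v_5],
  ∂[v_0,v_2,v_8] = [v_2,v_8] − [v_0,v_8] + [v_0,v_2].
The 30×20 boundary matrix has rank 20 and Smith normal form diag(1,1,1,1,1,1,1,1,1,1,1,1,1,1,1,1,1,1,1,2).

Computing H_k = (kernel of ∂_k) / (image of ∂_{k+1}):

  H_0: rank C_0 − rank ∂_1 = 10 − 9 = 1, and the invariant factors of ∂_1 are all 1, so H_0 ≅ Z.
  H_1: rank ker ∂_1 − rank ∂_2 = (30 − 9) − 20 = 1, and ∂_2 has invariant factor 2 > 1, so H_1 ≅ Z ⊕ Z/2.
  H_2: rank ker ∂_2 − rank ∂_3 = (20 − 20) − 0 = 0, and there is no ∂_3, so H_2 ≅ 0.

H_0 ≅ Z,  H_1 ≅ Z ⊕ Z/2,  H_2 = 0.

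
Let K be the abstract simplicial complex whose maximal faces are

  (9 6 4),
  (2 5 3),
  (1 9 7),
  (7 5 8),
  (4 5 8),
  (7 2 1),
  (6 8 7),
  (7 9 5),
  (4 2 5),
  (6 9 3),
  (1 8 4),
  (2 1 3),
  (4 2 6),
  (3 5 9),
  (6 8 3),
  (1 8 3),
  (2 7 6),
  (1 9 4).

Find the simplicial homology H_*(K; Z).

K has 9 vertices, 27 edges, 18 triangles.
rank ∂_0 = 0, rank ∂_1 = 8 ⇒ b_0 = 9 − 0 − 8 = 1; all invariant factors of ∂_1 are 1 so no torsion. So H_0 = Z.
rank ∂_1 = 8, rank ∂_2 = 17 ⇒ b_1 = 27 − 8 − 17 = 2; all invariant factors of ∂_2 are 1 so no torsion. So H_1 = Z^2.
rank ∂_2 = 17, rank ∂_3 = 0 ⇒ b_2 = 18 − 17 − 0 = 1. So H_2 = Z.

H_0 = Z,  H_1 = Z^2,  H_2 = Z.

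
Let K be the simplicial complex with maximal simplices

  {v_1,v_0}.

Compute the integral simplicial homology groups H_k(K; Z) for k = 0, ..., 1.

Take the total order v_0 < v_1 on the vertex set. Then K (dimension 1) consists of the simplices:

  0-simplices (2): [v_0], [v_1]
  1-simplices (1): [v_0,v_1]

Hence C_0 ≅ Z^2, C_1 ≅ Z^1.

∂_1: C_1 → C_0 is given by ∂[p,q] = [q] − [p]. For instance
  ∂[v_0,v_1] = [v_1] − [v_0].
The resulting 2×1 matrix has rank 1, and its Smith normal form has invariant factors (1).

Reading off H_k = ker ∂_k / im ∂_{k+1}:

  H_0: rank C_0 − rank ∂_1 = 2 − 1 = 1, and the invariant factors of ∂_1 are all 1, so H_0 ≅ Z.
  H_1: rank ker ∂_1 − rank ∂_2 = (1 − 1) − 0 = 0, and there is no ∂_2, so H_1 ≅ 0.

As a check, the Euler characteristic is 2 − 1 = 1, which agrees with 1 − 0 = 1.

H_0 = Z,  H_1 = 0.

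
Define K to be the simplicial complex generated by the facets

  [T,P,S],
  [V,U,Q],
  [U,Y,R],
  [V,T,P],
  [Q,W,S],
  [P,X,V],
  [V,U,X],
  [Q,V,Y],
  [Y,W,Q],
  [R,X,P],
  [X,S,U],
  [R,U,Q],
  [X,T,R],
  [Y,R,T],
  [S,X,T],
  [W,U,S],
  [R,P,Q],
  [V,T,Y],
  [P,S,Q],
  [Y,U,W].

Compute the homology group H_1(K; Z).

H_1 = Z ⊕ Z/2.

Order the vertices as P < Q < R < S < T < U < V < W < X < Y. Listing each simplex with vertices in this order, K has dimension 2 with simplices:

  0-simplices (10): P, Q, R, S, T, U, V, W, X, Y
  1-simplices (30): PQ, PR, PS, PT, PV, PX, QR, QS, QU, QV, QW, QY, RT, RU, RX, RY, ST, SU, SW, SX, TV, TX, TY, UV, UW, UX, UY, VX, VY, WY
  2-simplices (20): PQR, PQS, PRX, PST, PTV, PVX, QRU, QSW, QUV, QVY, QWY, RTX, RTY, RUY, STX, SUW, SUX, TVY, UVX, UWY

Hence C_0 ≅ Z^10, C_1 ≅ Z^30, C_2 ≅ Z^20.

Boundary ∂_1: C_1 → C_0 sends each edge [p,q] (with p < q) to q − p. For instance
  ∂QV = V − Q.
The 10×30 boundary matrix has rank 9 and Smith normal form diag(1,1,1,1,1,1,1,1,1).

The boundary map ∂_2: C_2 → C_1 acts by ∂[p,q,r] = [q,r] − [p,r] + [p,q]. For instance
  ∂QSW = SW − QW + QS,
  ∂UWY = WY − UY + UW.
As a 30×20 matrix over Z this has rank 20, with invariant factors (1,1,1,1,1,1,1,1,1,1,1,1,1,1,1,1,1,1,1,2).

From H_k ≅ ker(∂_k) / im(∂_{k+1}) we obtain:

  H_1: rank ker ∂_1 − rank ∂_2 = (30 − 9) − 20 = 1, and ∂_2 has invariant factor 2 > 1, so H_1 = Z ⊕ Z/2.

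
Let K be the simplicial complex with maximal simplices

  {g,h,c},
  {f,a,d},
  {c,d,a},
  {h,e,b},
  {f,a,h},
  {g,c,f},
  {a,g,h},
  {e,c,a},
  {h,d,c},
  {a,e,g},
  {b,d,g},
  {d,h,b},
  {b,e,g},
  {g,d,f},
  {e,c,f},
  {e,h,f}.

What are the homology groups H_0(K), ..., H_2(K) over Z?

H_0 ≅ Z,  H_1 ≅ Z^2,  H_2 ≅ Z.

We work with the vertex ordering a < b < c < d < e < f < g < h. The simplices of K, each written with vertices in increasing order, are:

  0-simplices (8): a, b, c, d, e, f, g, h
  1-simplices (24): ac, ad, ae, af, ag, ah, bd, be, bg, bh, cd, ce, cf, cg, ch, df, dg, dh, ef, eg, eh, fg, fh, gh
  2-simplices (16): acd, ace, adf, aeg, afh, agh, bdg, bdh, beg, beh, cdh, cef, cfg, cgh, dfg, efh

giving chain groups C_0 ≅ Z^8, C_1 ≅ Z^24, C_2 ≅ Z^16.

∂_1: C_1 → C_0 is given by ∂[p,q] = [q] − [p]. For instance
  ∂dh = h − d.
The 8×24 boundary matrix has rank 7 and Smith normal form diag(1,1,1,1,1,1,1).

∂_2: C_2 → C_1 sends each 2-simplex [p,q,r] to [q,r] − [p,r] + [p,q]. For instance
  ∂adf = df − af + ad,
  ∂cgh = gh − ch + cg.
The 24×16 boundary matrix has rank 15 and Smith normal form diag(1,1,1,1,1,1,1,1,1,1,1,1,1,1,1).

Reading off H_k = ker ∂_k / im ∂_{k+1}:

  H_0: rank C_0 − rank ∂_1 = 8 − 7 = 1, and the invariant factors of ∂_1 are all 1, so H_0 = Z.
  H_1: rank ker ∂_1 − rank ∂_2 = (24 − 7) − 15 = 2, and the invariant factors of ∂_2 are all 1, so H_1 = Z^2.
  H_2: rank ker ∂_2 − rank ∂_3 = (16 − 15) − 0 = 1, and there is no ∂_3, so H_2 = Z.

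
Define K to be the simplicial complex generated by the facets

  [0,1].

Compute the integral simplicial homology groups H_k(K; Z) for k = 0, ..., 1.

H_0 ≅ Z,  H_1 = 0.

Order the vertices as 0 < 1. Listing each simplex with vertices in this order, K has dimension 1 with simplices:

  0-simplices (2): [0], [1]
  1-simplices (1): [0,1]

Hence C_0 ≅ Z^2, C_1 ≅ Z^1.

The boundary map ∂_1: C_1 → C_0 sends each edge [p,q] (with p < q) to q − p. For instance
  ∂[0,1] = [1] − [0].
The resulting 2×1 matrix has rank 1, and its Smith normal form has invariant factors (1).

From H_k ≅ ker(∂_k) / im(∂_{k+1}) we obtain:

  H_0: rank C_0 − rank ∂_1 = 2 − 1 = 1, and the invariant factors of ∂_1 are all 1, so H_0 ≅ Z.
  H_1: rank ker ∂_1 − rank ∂_2 = (1 − 1) − 0 = 0, and there is no ∂_2, so H_1 ≅ 0.

As a check, the Euler characteristic is 2 − 1 = 1, which agrees with 1 − 0 = 1.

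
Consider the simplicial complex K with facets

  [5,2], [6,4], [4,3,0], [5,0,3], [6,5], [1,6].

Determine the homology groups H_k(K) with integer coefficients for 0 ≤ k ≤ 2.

K has 7 vertices, 9 edges, 2 triangles.
rank ∂_0 = 0, rank ∂_1 = 6 ⇒ b_0 = 7 − 0 − 6 = 1; all invariant factors of ∂_1 are 1 so no torsion. So H_0 = Z.
rank ∂_1 = 6, rank ∂_2 = 2 ⇒ b_1 = 9 − 6 − 2 = 1; all invariant factors of ∂_2 are 1 so no torsion. So H_1 = Z.
rank ∂_2 = 2, rank ∂_3 = 0 ⇒ b_2 = 2 − 2 − 0 = 0. So H_2 = 0.

H_0 ≅ Z,  H_1 ≅ Z,  H_2 = 0.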